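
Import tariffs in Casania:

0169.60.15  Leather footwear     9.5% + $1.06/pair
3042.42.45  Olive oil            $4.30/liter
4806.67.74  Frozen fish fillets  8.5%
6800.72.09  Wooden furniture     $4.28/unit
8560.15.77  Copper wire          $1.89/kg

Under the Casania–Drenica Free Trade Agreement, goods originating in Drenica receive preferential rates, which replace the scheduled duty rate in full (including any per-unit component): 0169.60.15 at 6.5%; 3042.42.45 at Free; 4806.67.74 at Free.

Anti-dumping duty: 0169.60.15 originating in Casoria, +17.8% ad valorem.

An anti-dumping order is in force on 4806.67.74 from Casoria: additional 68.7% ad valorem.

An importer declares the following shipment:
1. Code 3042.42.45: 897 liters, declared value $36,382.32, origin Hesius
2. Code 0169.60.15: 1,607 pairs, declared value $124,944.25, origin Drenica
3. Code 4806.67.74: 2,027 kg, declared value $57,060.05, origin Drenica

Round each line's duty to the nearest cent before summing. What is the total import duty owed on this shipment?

Line 1 (3042.42.45, Hesius, 897 liters, $36,382.32):
Base rate for 3042.42.45 is $4.30/liter.
3042.42.45 has an FTA preferential rate, but origin Hesius is not Drenica; base rate stands.
Duty = 897 × $4.30 = $3,857.10.
Line 2 (0169.60.15, Drenica, 1,607 pairs, $124,944.25):
Base rate for 0169.60.15 is 9.5% + $1.06/pair.
Origin Drenica qualifies under the Casania–Drenica agreement and 0169.60.15 is covered: preferential rate 6.5% applies instead.
The additional-duty order on 0169.60.15 targets Casoria, not Drenica; it does not apply.
Duty = $124,944.25 × 6.5% = $8,121.38.
Line 3 (4806.67.74, Drenica, 2,027 kg, $57,060.05):
Base rate for 4806.67.74 is 8.5%.
Origin Drenica qualifies under the Casania–Drenica agreement and 4806.67.74 is covered: preferential rate Free applies instead.
The additional-duty order on 4806.67.74 targets Casoria, not Drenica; it does not apply.
Duty = $57,060.05 × 0% = $0.00.
Total = $3,857.10 + $8,121.38 + $0.00 = $11,978.48.

$11,978.48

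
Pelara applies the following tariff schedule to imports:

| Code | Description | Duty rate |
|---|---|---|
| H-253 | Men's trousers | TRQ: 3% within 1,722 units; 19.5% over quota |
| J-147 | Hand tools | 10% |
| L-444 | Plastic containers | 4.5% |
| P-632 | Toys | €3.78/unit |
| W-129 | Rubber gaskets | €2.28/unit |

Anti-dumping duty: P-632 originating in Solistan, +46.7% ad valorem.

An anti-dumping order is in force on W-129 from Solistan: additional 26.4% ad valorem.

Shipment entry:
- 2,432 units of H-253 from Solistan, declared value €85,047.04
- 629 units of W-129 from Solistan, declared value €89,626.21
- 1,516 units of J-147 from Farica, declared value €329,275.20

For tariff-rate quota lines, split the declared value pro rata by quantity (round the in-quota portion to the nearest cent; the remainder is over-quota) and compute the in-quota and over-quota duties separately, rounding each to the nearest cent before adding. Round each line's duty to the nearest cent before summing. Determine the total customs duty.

Line 1 (H-253, Solistan, 2,432 units, €85,047.04):
Code H-253 is under a tariff-rate quota (threshold 1,722 units). In-quota: 1,722 units at 3%; over-quota: 710 units at 19.5%.
Pro-rata value split: in-quota = €85,047.04 × 1,722/2,432 = €60,218.34; over-quota = €85,047.04 − €60,218.34 = €24,828.70.
In-quota duty = €60,218.34 × 3% = €1,806.55. Over-quota duty = €24,828.70 × 19.5% = €4,841.60.
Line duty = €1,806.55 + €4,841.60 = €6,648.15.
Line 2 (W-129, Solistan, 629 units, €89,626.21):
Base rate for W-129 is €2.28/unit.
Additional duty on W-129 from Solistan: +26.4% ad valorem. Applied ad valorem rate = 26.4%.
Duty = €89,626.21 × 26.4% + 629 × €2.28 = €25,095.44.
Line 3 (J-147, Farica, 1,516 units, €329,275.20):
Base rate for J-147 is 10%.
Duty = €329,275.20 × 10% = €32,927.52.
Total = €6,648.15 + €25,095.44 + €32,927.52 = €64,671.11.

€64,671.11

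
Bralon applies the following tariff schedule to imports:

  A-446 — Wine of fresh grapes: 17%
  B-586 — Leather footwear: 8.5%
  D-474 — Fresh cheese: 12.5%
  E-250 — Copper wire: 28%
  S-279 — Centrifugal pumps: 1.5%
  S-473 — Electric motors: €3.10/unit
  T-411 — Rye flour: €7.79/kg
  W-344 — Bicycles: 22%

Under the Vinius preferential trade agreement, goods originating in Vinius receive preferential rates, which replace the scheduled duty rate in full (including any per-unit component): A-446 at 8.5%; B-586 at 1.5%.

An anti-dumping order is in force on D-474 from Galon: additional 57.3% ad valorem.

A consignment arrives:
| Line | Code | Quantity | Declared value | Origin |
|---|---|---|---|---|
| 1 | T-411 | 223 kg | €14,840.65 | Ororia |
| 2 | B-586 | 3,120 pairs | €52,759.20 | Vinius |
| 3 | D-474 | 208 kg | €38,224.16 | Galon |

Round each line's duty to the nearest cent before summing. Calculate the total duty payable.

Line 1 (T-411, Ororia, 223 kg, €14,840.65):
Base rate for T-411 is €7.79/kg.
Duty = 223 × €7.79 = €1,737.17.
Line 2 (B-586, Vinius, 3,120 pairs, €52,759.20):
Base rate for B-586 is 8.5%.
Origin Vinius qualifies under the Bralon–Vinius agreement and B-586 is covered: preferential rate 1.5% applies instead.
Duty = €52,759.20 × 1.5% = €791.39.
Line 3 (D-474, Galon, 208 kg, €38,224.16):
Base rate for D-474 is 12.5%.
Additional duty on D-474 from Galon: +57.3%. Applied ad valorem rate: 12.5% + 57.3% = 69.8%.
Duty = €38,224.16 × 69.8% = €26,680.46.
Total = €1,737.17 + €791.39 + €26,680.46 = €29,209.02.

€29,209.02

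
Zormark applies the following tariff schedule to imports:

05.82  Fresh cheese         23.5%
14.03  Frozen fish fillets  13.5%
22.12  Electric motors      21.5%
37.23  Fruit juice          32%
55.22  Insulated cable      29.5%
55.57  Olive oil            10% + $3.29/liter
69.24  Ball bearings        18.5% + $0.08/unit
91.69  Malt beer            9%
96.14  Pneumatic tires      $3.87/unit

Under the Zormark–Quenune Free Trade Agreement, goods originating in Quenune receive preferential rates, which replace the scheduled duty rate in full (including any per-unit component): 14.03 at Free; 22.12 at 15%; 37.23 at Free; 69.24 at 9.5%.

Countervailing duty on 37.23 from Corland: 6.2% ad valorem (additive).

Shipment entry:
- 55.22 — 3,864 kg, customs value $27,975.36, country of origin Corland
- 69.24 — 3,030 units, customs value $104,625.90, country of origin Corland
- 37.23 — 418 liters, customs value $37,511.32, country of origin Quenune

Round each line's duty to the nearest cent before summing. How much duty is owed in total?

$27,850.92

Line 1 (55.22, Corland, 3,864 kg, $27,975.36):
Base rate for 55.22 is 29.5%.
Duty = $27,975.36 × 29.5% = $8,252.73.
Line 2 (69.24, Corland, 3,030 units, $104,625.90):
Base rate for 69.24 is 18.5% + $0.08/unit.
69.24 has an FTA preferential rate, but origin Corland is not Quenune; base rate stands.
Duty = $104,625.90 × 18.5% + 3,030 × $0.08 = $19,598.19.
Line 3 (37.23, Quenune, 418 liters, $37,511.32):
Base rate for 37.23 is 32%.
Origin Quenune qualifies under the Zormark–Quenune agreement and 37.23 is covered: preferential rate Free applies instead.
The additional-duty order on 37.23 targets Corland, not Quenune; it does not apply.
Duty = $37,511.32 × 0% = $0.00.
Total = $8,252.73 + $19,598.19 + $0.00 = $27,850.92.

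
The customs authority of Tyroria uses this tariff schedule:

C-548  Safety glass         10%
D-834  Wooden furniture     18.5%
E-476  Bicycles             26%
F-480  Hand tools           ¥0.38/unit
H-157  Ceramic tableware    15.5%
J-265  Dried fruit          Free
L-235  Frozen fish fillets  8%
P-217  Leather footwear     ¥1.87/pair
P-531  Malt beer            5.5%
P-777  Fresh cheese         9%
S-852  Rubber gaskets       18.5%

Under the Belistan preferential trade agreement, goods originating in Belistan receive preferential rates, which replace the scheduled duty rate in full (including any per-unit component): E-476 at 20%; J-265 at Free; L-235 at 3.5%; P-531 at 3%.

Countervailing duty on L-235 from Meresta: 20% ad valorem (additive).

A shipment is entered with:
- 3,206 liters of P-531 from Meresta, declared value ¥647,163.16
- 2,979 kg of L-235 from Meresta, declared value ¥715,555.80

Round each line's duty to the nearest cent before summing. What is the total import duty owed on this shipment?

Line 1 (P-531, Meresta, 3,206 liters, ¥647,163.16):
Base rate for P-531 is 5.5%.
P-531 has an FTA preferential rate, but origin Meresta is not Belistan; base rate stands.
Duty = ¥647,163.16 × 5.5% = ¥35,593.97.
Line 2 (L-235, Meresta, 2,979 kg, ¥715,555.80):
Base rate for L-235 is 8%.
L-235 has an FTA preferential rate, but origin Meresta is not Belistan; base rate stands.
Additional duty on L-235 from Meresta: +20%. Applied ad valorem rate: 8% + 20% = 28%.
Duty = ¥715,555.80 × 28% = ¥200,355.62.
Total = ¥35,593.97 + ¥200,355.62 = ¥235,949.59.

¥235,949.59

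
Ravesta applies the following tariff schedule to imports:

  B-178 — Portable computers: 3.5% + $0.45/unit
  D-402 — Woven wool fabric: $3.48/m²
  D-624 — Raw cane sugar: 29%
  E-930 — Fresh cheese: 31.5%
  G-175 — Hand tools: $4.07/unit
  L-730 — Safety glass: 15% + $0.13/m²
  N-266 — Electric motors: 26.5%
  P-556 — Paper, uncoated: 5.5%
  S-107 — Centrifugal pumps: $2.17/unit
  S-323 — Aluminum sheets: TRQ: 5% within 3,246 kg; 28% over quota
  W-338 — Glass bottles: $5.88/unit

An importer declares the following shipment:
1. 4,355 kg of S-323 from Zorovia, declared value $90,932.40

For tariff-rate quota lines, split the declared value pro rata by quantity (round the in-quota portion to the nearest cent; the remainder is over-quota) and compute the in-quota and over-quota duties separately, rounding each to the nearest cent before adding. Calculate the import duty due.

Line 1 (S-323, Zorovia, 4,355 kg, $90,932.40):
Code S-323 is under a tariff-rate quota (threshold 3,246 kg). In-quota: 3,246 kg at 5%; over-quota: 1,109 kg at 28%.
Pro-rata value split: in-quota = $90,932.40 × 3,246/4,355 = $67,776.48; over-quota = $90,932.40 − $67,776.48 = $23,155.92.
In-quota duty = $67,776.48 × 5% = $3,388.82. Over-quota duty = $23,155.92 × 28% = $6,483.66.
Line duty = $3,388.82 + $6,483.66 = $9,872.48.

$9,872.48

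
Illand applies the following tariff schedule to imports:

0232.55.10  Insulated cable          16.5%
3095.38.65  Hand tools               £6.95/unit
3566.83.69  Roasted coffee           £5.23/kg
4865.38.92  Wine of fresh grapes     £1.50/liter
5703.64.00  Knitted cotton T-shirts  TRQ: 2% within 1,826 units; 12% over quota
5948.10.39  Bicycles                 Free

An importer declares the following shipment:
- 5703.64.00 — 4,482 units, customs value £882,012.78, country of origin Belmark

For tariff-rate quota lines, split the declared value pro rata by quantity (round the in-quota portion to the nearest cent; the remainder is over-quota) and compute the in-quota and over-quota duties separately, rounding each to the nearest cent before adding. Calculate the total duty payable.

Line 1 (5703.64.00, Belmark, 4,482 units, £882,012.78):
Code 5703.64.00 is under a tariff-rate quota (threshold 1,826 units). In-quota: 1,826 units at 2%; over-quota: 2,656 units at 12%.
Pro-rata value split: in-quota = £882,012.78 × 1,826/4,482 = £359,338.54; over-quota = £882,012.78 − £359,338.54 = £522,674.24.
In-quota duty = £359,338.54 × 2% = £7,186.77. Over-quota duty = £522,674.24 × 12% = £62,720.91.
Line duty = £7,186.77 + £62,720.91 = £69,907.68.

£69,907.68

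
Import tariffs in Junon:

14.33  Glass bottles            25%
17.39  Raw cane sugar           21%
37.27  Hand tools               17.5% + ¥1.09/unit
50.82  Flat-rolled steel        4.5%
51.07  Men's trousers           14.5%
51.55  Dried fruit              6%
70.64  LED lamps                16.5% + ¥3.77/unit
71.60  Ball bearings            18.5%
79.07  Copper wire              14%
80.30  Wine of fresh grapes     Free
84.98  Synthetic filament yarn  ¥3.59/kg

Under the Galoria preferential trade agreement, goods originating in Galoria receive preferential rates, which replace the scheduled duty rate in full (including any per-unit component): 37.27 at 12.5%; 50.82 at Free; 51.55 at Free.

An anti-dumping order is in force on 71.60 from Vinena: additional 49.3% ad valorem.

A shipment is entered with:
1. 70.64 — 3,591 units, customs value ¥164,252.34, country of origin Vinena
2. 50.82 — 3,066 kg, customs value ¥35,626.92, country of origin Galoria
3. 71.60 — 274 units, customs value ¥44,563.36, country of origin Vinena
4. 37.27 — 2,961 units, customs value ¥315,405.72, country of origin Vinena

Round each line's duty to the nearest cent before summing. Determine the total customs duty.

¥129,277.16

Line 1 (70.64, Vinena, 3,591 units, ¥164,252.34):
Base rate for 70.64 is 16.5% + ¥3.77/unit.
Duty = ¥164,252.34 × 16.5% + 3,591 × ¥3.77 = ¥40,639.71.
Line 2 (50.82, Galoria, 3,066 kg, ¥35,626.92):
Base rate for 50.82 is 4.5%.
Origin Galoria qualifies under the Junon–Galoria agreement and 50.82 is covered: preferential rate Free applies instead.
Duty = ¥35,626.92 × 0% = ¥0.00.
Line 3 (71.60, Vinena, 274 units, ¥44,563.36):
Base rate for 71.60 is 18.5%.
Additional duty on 71.60 from Vinena: +49.3%. Applied ad valorem rate: 18.5% + 49.3% = 67.8%.
Duty = ¥44,563.36 × 67.8% = ¥30,213.96.
Line 4 (37.27, Vinena, 2,961 units, ¥315,405.72):
Base rate for 37.27 is 17.5% + ¥1.09/unit.
37.27 has an FTA preferential rate, but origin Vinena is not Galoria; base rate stands.
Duty = ¥315,405.72 × 17.5% + 2,961 × ¥1.09 = ¥58,423.49.
Total = ¥40,639.71 + ¥0.00 + ¥30,213.96 + ¥58,423.49 = ¥129,277.16.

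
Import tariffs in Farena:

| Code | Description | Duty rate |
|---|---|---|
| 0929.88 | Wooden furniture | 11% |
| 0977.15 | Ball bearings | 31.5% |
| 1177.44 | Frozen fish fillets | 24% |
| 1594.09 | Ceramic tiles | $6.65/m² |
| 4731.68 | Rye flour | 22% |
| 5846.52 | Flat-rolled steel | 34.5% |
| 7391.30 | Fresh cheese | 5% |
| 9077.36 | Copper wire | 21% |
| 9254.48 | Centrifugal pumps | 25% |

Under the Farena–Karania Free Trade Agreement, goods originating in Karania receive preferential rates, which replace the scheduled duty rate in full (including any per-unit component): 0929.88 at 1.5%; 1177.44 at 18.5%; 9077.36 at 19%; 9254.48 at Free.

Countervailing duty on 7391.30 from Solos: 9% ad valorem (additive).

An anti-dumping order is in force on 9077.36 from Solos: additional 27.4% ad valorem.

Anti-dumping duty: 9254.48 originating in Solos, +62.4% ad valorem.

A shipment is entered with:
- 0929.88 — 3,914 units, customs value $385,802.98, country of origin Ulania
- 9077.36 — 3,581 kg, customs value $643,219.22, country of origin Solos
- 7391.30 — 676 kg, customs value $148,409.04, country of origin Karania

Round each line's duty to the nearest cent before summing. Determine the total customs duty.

$361,176.88

Line 1 (0929.88, Ulania, 3,914 units, $385,802.98):
Base rate for 0929.88 is 11%.
0929.88 has an FTA preferential rate, but origin Ulania is not Karania; base rate stands.
Duty = $385,802.98 × 11% = $42,438.33.
Line 2 (9077.36, Solos, 3,581 kg, $643,219.22):
Base rate for 9077.36 is 21%.
9077.36 has an FTA preferential rate, but origin Solos is not Karania; base rate stands.
Additional duty on 9077.36 from Solos: +27.4%. Applied ad valorem rate: 21% + 27.4% = 48.4%.
Duty = $643,219.22 × 48.4% = $311,318.10.
Line 3 (7391.30, Karania, 676 kg, $148,409.04):
Base rate for 7391.30 is 5%.
Origin Karania is the FTA partner but 7391.30 is not on the preference list; base rate stands.
The additional-duty order on 7391.30 targets Solos, not Karania; it does not apply.
Duty = $148,409.04 × 5% = $7,420.45.
Total = $42,438.33 + $311,318.10 + $7,420.45 = $361,176.88.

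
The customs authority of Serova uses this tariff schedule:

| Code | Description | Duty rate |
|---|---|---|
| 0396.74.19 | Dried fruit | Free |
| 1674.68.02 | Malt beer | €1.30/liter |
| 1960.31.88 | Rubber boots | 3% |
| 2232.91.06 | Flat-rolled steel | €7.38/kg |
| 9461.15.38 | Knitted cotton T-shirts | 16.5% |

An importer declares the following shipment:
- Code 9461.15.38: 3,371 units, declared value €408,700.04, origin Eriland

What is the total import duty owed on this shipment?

Line 1 (9461.15.38, Eriland, 3,371 units, €408,700.04):
Base rate for 9461.15.38 is 16.5%.
Duty = €408,700.04 × 16.5% = €67,435.51.

€67,435.51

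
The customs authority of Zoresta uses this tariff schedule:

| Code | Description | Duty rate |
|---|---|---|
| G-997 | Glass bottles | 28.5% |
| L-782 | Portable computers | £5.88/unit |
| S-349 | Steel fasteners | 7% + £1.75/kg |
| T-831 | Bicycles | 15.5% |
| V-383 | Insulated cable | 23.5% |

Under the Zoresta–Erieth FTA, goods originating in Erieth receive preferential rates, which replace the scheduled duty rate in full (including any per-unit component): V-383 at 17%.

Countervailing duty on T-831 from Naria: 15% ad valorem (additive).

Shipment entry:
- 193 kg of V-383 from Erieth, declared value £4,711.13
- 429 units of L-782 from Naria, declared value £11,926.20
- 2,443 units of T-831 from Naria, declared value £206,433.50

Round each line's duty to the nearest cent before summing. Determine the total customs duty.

Line 1 (V-383, Erieth, 193 kg, £4,711.13):
Base rate for V-383 is 23.5%.
Origin Erieth qualifies under the Zoresta–Erieth agreement and V-383 is covered: preferential rate 17% applies instead.
Duty = £4,711.13 × 17% = £800.89.
Line 2 (L-782, Naria, 429 units, £11,926.20):
Base rate for L-782 is £5.88/unit.
Duty = 429 × £5.88 = £2,522.52.
Line 3 (T-831, Naria, 2,443 units, £206,433.50):
Base rate for T-831 is 15.5%.
Additional duty on T-831 from Naria: +15%. Applied ad valorem rate: 15.5% + 15% = 30.5%.
Duty = £206,433.50 × 30.5% = £62,962.22.
Total = £800.89 + £2,522.52 + £62,962.22 = £66,285.63.

£66,285.63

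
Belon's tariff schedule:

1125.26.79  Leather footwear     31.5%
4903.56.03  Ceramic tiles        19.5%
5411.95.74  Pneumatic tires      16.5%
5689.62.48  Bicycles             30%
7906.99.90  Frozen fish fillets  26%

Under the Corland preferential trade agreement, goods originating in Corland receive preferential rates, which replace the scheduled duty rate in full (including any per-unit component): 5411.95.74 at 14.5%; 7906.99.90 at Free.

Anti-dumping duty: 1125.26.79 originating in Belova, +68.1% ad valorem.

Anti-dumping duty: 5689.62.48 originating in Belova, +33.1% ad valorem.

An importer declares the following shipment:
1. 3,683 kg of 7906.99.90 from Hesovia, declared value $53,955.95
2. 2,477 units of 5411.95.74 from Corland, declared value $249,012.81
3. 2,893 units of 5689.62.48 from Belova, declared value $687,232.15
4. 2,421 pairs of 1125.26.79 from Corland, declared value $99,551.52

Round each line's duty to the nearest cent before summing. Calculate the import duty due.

Line 1 (7906.99.90, Hesovia, 3,683 kg, $53,955.95):
Base rate for 7906.99.90 is 26%.
7906.99.90 has an FTA preferential rate, but origin Hesovia is not Corland; base rate stands.
Duty = $53,955.95 × 26% = $14,028.55.
Line 2 (5411.95.74, Corland, 2,477 units, $249,012.81):
Base rate for 5411.95.74 is 16.5%.
Origin Corland qualifies under the Belon–Corland agreement and 5411.95.74 is covered: preferential rate 14.5% applies instead.
Duty = $249,012.81 × 14.5% = $36,106.86.
Line 3 (5689.62.48, Belova, 2,893 units, $687,232.15):
Base rate for 5689.62.48 is 30%.
Additional duty on 5689.62.48 from Belova: +33.1%. Applied ad valorem rate: 30% + 33.1% = 63.1%.
Duty = $687,232.15 × 63.1% = $433,643.49.
Line 4 (1125.26.79, Corland, 2,421 pairs, $99,551.52):
Base rate for 1125.26.79 is 31.5%.
Origin Corland is the FTA partner but 1125.26.79 is not on the preference list; base rate stands.
The additional-duty order on 1125.26.79 targets Belova, not Corland; it does not apply.
Duty = $99,551.52 × 31.5% = $31,358.73.
Total = $14,028.55 + $36,106.86 + $433,643.49 + $31,358.73 = $515,137.63.

$515,137.63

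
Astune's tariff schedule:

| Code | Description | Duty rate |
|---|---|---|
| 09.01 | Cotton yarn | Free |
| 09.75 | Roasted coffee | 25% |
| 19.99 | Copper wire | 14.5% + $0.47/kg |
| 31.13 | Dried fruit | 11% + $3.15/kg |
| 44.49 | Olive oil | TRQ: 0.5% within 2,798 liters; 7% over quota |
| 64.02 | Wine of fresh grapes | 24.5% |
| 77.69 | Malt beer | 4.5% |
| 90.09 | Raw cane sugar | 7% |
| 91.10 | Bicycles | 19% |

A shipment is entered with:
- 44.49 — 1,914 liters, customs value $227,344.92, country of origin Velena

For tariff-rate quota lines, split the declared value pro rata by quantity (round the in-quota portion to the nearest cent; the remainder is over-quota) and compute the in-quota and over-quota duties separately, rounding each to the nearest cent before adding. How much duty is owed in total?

Line 1 (44.49, Velena, 1,914 liters, $227,344.92):
Code 44.49 is under a tariff-rate quota (threshold 2,798 liters). Quantity 1,914 liters is within the quota, so the in-quota rate 0.5% applies to the full value.
Duty = $227,344.92 × 0.5% = $1,136.72.

$1,136.72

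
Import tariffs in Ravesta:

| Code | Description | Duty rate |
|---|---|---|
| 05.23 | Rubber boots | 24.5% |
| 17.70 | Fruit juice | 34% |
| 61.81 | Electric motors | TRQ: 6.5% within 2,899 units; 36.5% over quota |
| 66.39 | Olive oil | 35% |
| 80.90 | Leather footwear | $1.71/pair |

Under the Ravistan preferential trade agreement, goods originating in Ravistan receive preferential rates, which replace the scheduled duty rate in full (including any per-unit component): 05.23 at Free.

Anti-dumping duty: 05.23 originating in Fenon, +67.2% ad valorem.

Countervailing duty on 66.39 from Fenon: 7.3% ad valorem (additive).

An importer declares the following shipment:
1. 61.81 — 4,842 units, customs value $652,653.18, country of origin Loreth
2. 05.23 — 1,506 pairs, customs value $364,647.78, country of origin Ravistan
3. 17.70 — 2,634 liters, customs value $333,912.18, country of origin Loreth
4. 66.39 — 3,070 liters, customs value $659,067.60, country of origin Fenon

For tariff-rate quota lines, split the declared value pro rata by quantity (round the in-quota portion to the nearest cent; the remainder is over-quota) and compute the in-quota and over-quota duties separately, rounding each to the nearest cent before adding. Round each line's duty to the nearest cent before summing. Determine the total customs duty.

Line 1 (61.81, Loreth, 4,842 units, $652,653.18):
Code 61.81 is under a tariff-rate quota (threshold 2,899 units). In-quota: 2,899 units at 6.5%; over-quota: 1,943 units at 36.5%.
Pro-rata value split: in-quota = $652,653.18 × 2,899/4,842 = $390,756.21; over-quota = $652,653.18 − $390,756.21 = $261,896.97.
In-quota duty = $390,756.21 × 6.5% = $25,399.15. Over-quota duty = $261,896.97 × 36.5% = $95,592.39.
Line duty = $25,399.15 + $95,592.39 = $120,991.54.
Line 2 (05.23, Ravistan, 1,506 pairs, $364,647.78):
Base rate for 05.23 is 24.5%.
Origin Ravistan qualifies under the Ravesta–Ravistan agreement and 05.23 is covered: preferential rate Free applies instead.
The additional-duty order on 05.23 targets Fenon, not Ravistan; it does not apply.
Duty = $364,647.78 × 0% = $0.00.
Line 3 (17.70, Loreth, 2,634 liters, $333,912.18):
Base rate for 17.70 is 34%.
Duty = $333,912.18 × 34% = $113,530.14.
Line 4 (66.39, Fenon, 3,070 liters, $659,067.60):
Base rate for 66.39 is 35%.
Additional duty on 66.39 from Fenon: +7.3%. Applied ad valorem rate: 35% + 7.3% = 42.3%.
Duty = $659,067.60 × 42.3% = $278,785.59.
Total = $120,991.54 + $0.00 + $113,530.14 + $278,785.59 = $513,307.27.

$513,307.27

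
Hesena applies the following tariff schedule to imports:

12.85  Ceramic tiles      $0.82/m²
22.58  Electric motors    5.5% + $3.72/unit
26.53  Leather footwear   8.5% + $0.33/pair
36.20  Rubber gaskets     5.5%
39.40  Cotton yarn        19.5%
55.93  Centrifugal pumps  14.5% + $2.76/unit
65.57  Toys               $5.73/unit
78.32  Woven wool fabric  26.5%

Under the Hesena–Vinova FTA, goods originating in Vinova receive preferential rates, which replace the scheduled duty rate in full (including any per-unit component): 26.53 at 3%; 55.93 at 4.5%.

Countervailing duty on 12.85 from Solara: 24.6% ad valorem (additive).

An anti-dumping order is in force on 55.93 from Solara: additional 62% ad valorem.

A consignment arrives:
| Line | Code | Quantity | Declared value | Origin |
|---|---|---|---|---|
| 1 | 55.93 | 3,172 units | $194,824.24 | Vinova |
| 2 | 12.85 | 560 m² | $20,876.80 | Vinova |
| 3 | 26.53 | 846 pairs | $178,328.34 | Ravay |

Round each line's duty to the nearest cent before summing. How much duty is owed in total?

Line 1 (55.93, Vinova, 3,172 units, $194,824.24):
Base rate for 55.93 is 14.5% + $2.76/unit.
Origin Vinova qualifies under the Hesena–Vinova agreement and 55.93 is covered: preferential rate 4.5% applies instead.
The additional-duty order on 55.93 targets Solara, not Vinova; it does not apply.
Duty = $194,824.24 × 4.5% = $8,767.09.
Line 2 (12.85, Vinova, 560 m², $20,876.80):
Base rate for 12.85 is $0.82/m².
Origin Vinova is the FTA partner but 12.85 is not on the preference list; base rate stands.
The additional-duty order on 12.85 targets Solara, not Vinova; it does not apply.
Duty = 560 × $0.82 = $459.20.
Line 3 (26.53, Ravay, 846 pairs, $178,328.34):
Base rate for 26.53 is 8.5% + $0.33/pair.
26.53 has an FTA preferential rate, but origin Ravay is not Vinova; base rate stands.
Duty = $178,328.34 × 8.5% + 846 × $0.33 = $15,437.09.
Total = $8,767.09 + $459.20 + $15,437.09 = $24,663.38.

$24,663.38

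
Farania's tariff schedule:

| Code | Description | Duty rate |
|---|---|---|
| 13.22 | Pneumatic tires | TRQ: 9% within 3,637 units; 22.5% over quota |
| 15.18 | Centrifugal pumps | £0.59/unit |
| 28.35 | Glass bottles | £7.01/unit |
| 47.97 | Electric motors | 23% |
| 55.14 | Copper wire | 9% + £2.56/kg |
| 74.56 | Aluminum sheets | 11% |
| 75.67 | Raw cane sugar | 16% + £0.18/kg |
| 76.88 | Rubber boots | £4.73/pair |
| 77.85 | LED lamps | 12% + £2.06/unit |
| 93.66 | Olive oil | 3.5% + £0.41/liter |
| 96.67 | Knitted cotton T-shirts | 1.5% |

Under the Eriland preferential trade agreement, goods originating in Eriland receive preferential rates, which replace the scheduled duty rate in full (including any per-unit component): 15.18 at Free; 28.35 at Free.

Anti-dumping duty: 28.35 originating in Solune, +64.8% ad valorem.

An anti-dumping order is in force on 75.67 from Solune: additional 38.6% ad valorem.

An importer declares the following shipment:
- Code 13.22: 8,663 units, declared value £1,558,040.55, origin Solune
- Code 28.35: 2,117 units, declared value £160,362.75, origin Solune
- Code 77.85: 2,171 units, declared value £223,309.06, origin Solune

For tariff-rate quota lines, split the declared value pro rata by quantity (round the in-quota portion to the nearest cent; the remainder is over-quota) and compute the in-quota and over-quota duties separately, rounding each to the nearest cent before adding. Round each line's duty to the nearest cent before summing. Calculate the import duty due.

Line 1 (13.22, Solune, 8,663 units, £1,558,040.55):
Code 13.22 is under a tariff-rate quota (threshold 3,637 units). In-quota: 3,637 units at 9%; over-quota: 5,026 units at 22.5%.
Pro-rata value split: in-quota = £1,558,040.55 × 3,637/8,663 = £654,114.45; over-quota = £1,558,040.55 − £654,114.45 = £903,926.10.
In-quota duty = £654,114.45 × 9% = £58,870.30. Over-quota duty = £903,926.10 × 22.5% = £203,383.37.
Line duty = £58,870.30 + £203,383.37 = £262,253.67.
Line 2 (28.35, Solune, 2,117 units, £160,362.75):
Base rate for 28.35 is £7.01/unit.
28.35 has an FTA preferential rate, but origin Solune is not Eriland; base rate stands.
Additional duty on 28.35 from Solune: +64.8% ad valorem. Applied ad valorem rate = 64.8%.
Duty = £160,362.75 × 64.8% + 2,117 × £7.01 = £118,755.23.
Line 3 (77.85, Solune, 2,171 units, £223,309.06):
Base rate for 77.85 is 12% + £2.06/unit.
Duty = £223,309.06 × 12% + 2,171 × £2.06 = £31,269.35.
Total = £262,253.67 + £118,755.23 + £31,269.35 = £412,278.25.

£412,278.25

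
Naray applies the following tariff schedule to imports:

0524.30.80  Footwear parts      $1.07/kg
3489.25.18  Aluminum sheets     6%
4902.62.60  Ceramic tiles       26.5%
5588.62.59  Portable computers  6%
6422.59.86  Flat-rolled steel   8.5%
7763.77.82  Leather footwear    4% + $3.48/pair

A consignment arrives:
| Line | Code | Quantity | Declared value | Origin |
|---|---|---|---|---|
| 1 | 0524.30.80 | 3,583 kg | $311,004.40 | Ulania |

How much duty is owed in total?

Line 1 (0524.30.80, Ulania, 3,583 kg, $311,004.40):
Base rate for 0524.30.80 is $1.07/kg.
Duty = 3,583 × $1.07 = $3,833.81.

$3,833.81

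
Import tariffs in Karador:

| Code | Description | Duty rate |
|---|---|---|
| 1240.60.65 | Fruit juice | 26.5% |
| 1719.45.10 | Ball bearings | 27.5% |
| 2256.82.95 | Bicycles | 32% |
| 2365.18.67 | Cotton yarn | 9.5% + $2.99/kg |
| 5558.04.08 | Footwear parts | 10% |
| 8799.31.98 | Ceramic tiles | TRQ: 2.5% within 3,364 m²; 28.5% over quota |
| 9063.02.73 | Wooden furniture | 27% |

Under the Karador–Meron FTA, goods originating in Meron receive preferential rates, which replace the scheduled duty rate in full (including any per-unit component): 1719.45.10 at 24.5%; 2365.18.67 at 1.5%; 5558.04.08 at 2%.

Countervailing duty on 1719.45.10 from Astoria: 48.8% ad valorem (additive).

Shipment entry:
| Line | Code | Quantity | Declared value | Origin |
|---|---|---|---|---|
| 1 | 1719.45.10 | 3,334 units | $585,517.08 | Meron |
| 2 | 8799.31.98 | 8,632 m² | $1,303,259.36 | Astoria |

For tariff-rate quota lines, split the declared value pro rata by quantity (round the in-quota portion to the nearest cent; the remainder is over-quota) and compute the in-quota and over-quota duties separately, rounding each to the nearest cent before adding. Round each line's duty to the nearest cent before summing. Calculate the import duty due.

$382,827.45

Line 1 (1719.45.10, Meron, 3,334 units, $585,517.08):
Base rate for 1719.45.10 is 27.5%.
Origin Meron qualifies under the Karador–Meron agreement and 1719.45.10 is covered: preferential rate 24.5% applies instead.
The additional-duty order on 1719.45.10 targets Astoria, not Meron; it does not apply.
Duty = $585,517.08 × 24.5% = $143,451.68.
Line 2 (8799.31.98, Astoria, 8,632 m², $1,303,259.36):
Code 8799.31.98 is under a tariff-rate quota (threshold 3,364 m²). In-quota: 3,364 m² at 2.5%; over-quota: 5,268 m² at 28.5%.
Pro-rata value split: in-quota = $1,303,259.36 × 3,364/8,632 = $507,896.72; over-quota = $1,303,259.36 − $507,896.72 = $795,362.64.
In-quota duty = $507,896.72 × 2.5% = $12,697.42. Over-quota duty = $795,362.64 × 28.5% = $226,678.35.
Line duty = $12,697.42 + $226,678.35 = $239,375.77.
Total = $143,451.68 + $239,375.77 = $382,827.45.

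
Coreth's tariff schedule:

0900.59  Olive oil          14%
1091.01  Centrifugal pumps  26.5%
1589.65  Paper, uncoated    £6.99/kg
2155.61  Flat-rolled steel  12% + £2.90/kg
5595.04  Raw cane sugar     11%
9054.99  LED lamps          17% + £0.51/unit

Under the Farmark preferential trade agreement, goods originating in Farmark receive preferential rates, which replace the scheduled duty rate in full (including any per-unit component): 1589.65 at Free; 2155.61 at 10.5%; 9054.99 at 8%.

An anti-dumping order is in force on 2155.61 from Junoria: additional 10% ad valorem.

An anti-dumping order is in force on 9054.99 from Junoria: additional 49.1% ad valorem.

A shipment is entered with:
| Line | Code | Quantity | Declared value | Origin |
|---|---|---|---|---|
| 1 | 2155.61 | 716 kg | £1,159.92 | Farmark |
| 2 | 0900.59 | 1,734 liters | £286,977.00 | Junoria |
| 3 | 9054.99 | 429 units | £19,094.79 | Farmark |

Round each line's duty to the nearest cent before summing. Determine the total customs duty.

Line 1 (2155.61, Farmark, 716 kg, £1,159.92):
Base rate for 2155.61 is 12% + £2.90/kg.
Origin Farmark qualifies under the Coreth–Farmark agreement and 2155.61 is covered: preferential rate 10.5% applies instead.
The additional-duty order on 2155.61 targets Junoria, not Farmark; it does not apply.
Duty = £1,159.92 × 10.5% = £121.79.
Line 2 (0900.59, Junoria, 1,734 liters, £286,977.00):
Base rate for 0900.59 is 14%.
Duty = £286,977.00 × 14% = £40,176.78.
Line 3 (9054.99, Farmark, 429 units, £19,094.79):
Base rate for 9054.99 is 17% + £0.51/unit.
Origin Farmark qualifies under the Coreth–Farmark agreement and 9054.99 is covered: preferential rate 8% applies instead.
The additional-duty order on 9054.99 targets Junoria, not Farmark; it does not apply.
Duty = £19,094.79 × 8% = £1,527.58.
Total = £121.79 + £40,176.78 + £1,527.58 = £41,826.15.

£41,826.15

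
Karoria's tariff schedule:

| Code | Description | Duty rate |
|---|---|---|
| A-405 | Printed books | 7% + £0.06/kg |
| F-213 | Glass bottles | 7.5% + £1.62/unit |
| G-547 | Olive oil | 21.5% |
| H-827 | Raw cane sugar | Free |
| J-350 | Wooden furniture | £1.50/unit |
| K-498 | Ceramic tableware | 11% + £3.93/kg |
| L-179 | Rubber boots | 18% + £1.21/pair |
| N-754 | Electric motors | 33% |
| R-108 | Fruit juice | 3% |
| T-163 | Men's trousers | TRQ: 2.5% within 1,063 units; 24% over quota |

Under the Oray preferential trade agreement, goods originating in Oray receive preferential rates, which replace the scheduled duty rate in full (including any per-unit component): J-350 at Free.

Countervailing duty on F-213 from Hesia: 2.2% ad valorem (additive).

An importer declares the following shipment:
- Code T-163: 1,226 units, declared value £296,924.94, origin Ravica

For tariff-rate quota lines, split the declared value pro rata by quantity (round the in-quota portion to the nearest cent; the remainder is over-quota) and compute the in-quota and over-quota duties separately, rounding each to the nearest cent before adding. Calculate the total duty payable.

£15,910.67

Line 1 (T-163, Ravica, 1,226 units, £296,924.94):
Code T-163 is under a tariff-rate quota (threshold 1,063 units). In-quota: 1,063 units at 2.5%; over-quota: 163 units at 24%.
Pro-rata value split: in-quota = £296,924.94 × 1,063/1,226 = £257,447.97; over-quota = £296,924.94 − £257,447.97 = £39,476.97.
In-quota duty = £257,447.97 × 2.5% = £6,436.20. Over-quota duty = £39,476.97 × 24% = £9,474.47.
Line duty = £6,436.20 + £9,474.47 = £15,910.67.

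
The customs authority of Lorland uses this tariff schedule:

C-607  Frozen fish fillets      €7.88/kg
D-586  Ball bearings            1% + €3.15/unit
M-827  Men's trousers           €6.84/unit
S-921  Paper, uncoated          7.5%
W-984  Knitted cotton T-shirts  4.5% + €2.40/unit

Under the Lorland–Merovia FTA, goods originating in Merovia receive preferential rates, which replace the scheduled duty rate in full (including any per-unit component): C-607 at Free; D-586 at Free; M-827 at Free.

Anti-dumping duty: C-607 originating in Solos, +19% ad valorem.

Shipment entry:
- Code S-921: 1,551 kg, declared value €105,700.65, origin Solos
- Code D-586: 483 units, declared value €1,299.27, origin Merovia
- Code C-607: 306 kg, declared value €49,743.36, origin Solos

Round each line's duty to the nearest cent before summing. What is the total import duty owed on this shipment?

€19,790.07

Line 1 (S-921, Solos, 1,551 kg, €105,700.65):
Base rate for S-921 is 7.5%.
Duty = €105,700.65 × 7.5% = €7,927.55.
Line 2 (D-586, Merovia, 483 units, €1,299.27):
Base rate for D-586 is 1% + €3.15/unit.
Origin Merovia qualifies under the Lorland–Merovia agreement and D-586 is covered: preferential rate Free applies instead.
Duty = €1,299.27 × 0% = €0.00.
Line 3 (C-607, Solos, 306 kg, €49,743.36):
Base rate for C-607 is €7.88/kg.
C-607 has an FTA preferential rate, but origin Solos is not Merovia; base rate stands.
Additional duty on C-607 from Solos: +19% ad valorem. Applied ad valorem rate = 19%.
Duty = €49,743.36 × 19% + 306 × €7.88 = €11,862.52.
Total = €7,927.55 + €0.00 + €11,862.52 = €19,790.07.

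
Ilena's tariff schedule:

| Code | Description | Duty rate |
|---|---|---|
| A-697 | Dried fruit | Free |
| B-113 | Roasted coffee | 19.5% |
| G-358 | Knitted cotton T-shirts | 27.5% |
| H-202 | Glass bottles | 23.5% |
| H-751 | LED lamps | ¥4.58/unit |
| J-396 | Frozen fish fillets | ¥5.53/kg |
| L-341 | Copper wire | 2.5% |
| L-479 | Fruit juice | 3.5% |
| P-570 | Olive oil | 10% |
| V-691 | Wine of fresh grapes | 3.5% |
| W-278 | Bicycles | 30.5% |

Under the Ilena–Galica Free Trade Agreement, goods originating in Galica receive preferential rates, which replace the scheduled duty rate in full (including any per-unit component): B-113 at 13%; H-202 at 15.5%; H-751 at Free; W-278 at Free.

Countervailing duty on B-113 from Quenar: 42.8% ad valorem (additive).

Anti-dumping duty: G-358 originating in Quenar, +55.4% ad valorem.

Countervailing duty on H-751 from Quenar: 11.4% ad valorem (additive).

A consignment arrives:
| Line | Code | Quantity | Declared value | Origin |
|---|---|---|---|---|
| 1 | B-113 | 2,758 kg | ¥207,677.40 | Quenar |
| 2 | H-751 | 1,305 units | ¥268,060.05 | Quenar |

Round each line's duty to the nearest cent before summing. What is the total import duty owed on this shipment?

¥165,918.77

Line 1 (B-113, Quenar, 2,758 kg, ¥207,677.40):
Base rate for B-113 is 19.5%.
B-113 has an FTA preferential rate, but origin Quenar is not Galica; base rate stands.
Additional duty on B-113 from Quenar: +42.8%. Applied ad valorem rate: 19.5% + 42.8% = 62.3%.
Duty = ¥207,677.40 × 62.3% = ¥129,383.02.
Line 2 (H-751, Quenar, 1,305 units, ¥268,060.05):
Base rate for H-751 is ¥4.58/unit.
H-751 has an FTA preferential rate, but origin Quenar is not Galica; base rate stands.
Additional duty on H-751 from Quenar: +11.4% ad valorem. Applied ad valorem rate = 11.4%.
Duty = ¥268,060.05 × 11.4% + 1,305 × ¥4.58 = ¥36,535.75.
Total = ¥129,383.02 + ¥36,535.75 = ¥165,918.77.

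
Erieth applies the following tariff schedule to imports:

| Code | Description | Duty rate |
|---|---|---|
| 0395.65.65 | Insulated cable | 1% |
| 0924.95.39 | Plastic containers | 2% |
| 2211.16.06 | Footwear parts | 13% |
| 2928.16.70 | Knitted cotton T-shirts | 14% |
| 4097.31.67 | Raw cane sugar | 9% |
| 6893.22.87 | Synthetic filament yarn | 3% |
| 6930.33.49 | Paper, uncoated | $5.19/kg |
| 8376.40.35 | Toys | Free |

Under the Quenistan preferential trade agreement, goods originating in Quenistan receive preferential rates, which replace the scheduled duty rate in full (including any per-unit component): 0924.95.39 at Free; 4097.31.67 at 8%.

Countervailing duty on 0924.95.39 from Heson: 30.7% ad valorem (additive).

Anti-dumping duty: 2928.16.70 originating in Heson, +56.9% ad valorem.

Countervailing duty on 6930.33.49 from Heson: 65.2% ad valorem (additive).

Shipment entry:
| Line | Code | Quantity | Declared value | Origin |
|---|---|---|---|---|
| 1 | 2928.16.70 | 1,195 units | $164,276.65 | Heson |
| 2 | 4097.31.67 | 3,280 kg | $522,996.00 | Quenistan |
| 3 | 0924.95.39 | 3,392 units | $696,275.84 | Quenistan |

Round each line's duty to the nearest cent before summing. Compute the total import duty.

$158,311.82

Line 1 (2928.16.70, Heson, 1,195 units, $164,276.65):
Base rate for 2928.16.70 is 14%.
Additional duty on 2928.16.70 from Heson: +56.9%. Applied ad valorem rate: 14% + 56.9% = 70.9%.
Duty = $164,276.65 × 70.9% = $116,472.14.
Line 2 (4097.31.67, Quenistan, 3,280 kg, $522,996.00):
Base rate for 4097.31.67 is 9%.
Origin Quenistan qualifies under the Erieth–Quenistan agreement and 4097.31.67 is covered: preferential rate 8% applies instead.
Duty = $522,996.00 × 8% = $41,839.68.
Line 3 (0924.95.39, Quenistan, 3,392 units, $696,275.84):
Base rate for 0924.95.39 is 2%.
Origin Quenistan qualifies under the Erieth–Quenistan agreement and 0924.95.39 is covered: preferential rate Free applies instead.
The additional-duty order on 0924.95.39 targets Heson, not Quenistan; it does not apply.
Duty = $696,275.84 × 0% = $0.00.
Total = $116,472.14 + $41,839.68 + $0.00 = $158,311.82.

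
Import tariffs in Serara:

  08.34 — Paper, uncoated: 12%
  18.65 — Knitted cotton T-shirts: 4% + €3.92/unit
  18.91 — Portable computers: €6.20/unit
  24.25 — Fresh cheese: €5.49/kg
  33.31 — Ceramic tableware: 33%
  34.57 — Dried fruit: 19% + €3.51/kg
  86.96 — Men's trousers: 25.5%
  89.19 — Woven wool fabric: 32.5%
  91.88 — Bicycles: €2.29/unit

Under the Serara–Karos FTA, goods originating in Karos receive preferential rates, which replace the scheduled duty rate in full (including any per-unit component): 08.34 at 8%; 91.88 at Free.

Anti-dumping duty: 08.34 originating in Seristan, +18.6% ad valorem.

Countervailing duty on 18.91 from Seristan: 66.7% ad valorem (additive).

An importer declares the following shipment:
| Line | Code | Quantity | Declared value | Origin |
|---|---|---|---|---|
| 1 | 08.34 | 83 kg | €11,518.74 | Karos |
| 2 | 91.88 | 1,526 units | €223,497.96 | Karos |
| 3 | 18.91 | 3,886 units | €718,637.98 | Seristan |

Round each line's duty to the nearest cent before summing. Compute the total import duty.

Line 1 (08.34, Karos, 83 kg, €11,518.74):
Base rate for 08.34 is 12%.
Origin Karos qualifies under the Serara–Karos agreement and 08.34 is covered: preferential rate 8% applies instead.
The additional-duty order on 08.34 targets Seristan, not Karos; it does not apply.
Duty = €11,518.74 × 8% = €921.50.
Line 2 (91.88, Karos, 1,526 units, €223,497.96):
Base rate for 91.88 is €2.29/unit.
Origin Karos qualifies under the Serara–Karos agreement and 91.88 is covered: preferential rate Free applies instead.
Duty = €223,497.96 × 0% = €0.00.
Line 3 (18.91, Seristan, 3,886 units, €718,637.98):
Base rate for 18.91 is €6.20/unit.
Additional duty on 18.91 from Seristan: +66.7% ad valorem. Applied ad valorem rate = 66.7%.
Duty = €718,637.98 × 66.7% + 3,886 × €6.20 = €503,424.73.
Total = €921.50 + €0.00 + €503,424.73 = €504,346.23.

€504,346.23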